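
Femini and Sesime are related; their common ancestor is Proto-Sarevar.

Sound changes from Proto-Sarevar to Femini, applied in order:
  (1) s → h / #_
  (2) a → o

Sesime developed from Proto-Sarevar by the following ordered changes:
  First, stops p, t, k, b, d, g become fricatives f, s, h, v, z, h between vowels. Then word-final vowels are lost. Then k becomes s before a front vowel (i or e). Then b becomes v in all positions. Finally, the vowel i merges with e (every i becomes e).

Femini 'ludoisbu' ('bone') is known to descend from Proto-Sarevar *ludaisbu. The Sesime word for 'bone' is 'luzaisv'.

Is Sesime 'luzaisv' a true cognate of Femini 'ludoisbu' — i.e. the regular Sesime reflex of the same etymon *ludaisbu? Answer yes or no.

Derive the expected Sesime reflex of *ludaisbu:
Sesime: start from *ludaisbu.
  rule 1 (intervocalic lenition): ludaisbu → luzaisbu
  rule 2 (apocope): luzaisbu → luzaisb
  rule 3: no change — luzaisb
  rule 4 (unconditioned shift): luzaisb → luzaisv
  rule 5 (vowel merger): luzaisv → luzaesv
  ⇒ Sesime luzaesv
The regular Sesime reflex would be 'luzaesv', but the attested form is 'luzaisv'. The correspondence is irregular, so they are not cognates (the Sesime form has a different source).

no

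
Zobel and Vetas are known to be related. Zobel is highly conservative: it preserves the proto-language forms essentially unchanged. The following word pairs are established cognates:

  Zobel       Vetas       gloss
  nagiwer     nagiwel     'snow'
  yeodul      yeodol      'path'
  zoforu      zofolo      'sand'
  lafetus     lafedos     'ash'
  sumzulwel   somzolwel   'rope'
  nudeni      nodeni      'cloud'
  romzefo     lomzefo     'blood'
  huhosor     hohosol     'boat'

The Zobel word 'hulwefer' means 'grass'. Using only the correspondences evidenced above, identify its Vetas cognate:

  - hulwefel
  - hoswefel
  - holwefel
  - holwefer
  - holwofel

holwefel

yeodul ~ yeodol, lafetus ~ lafedos — Zobel u corresponds to Vetas o after a consonant, before a consonant other than r, m, n, p, b, f, v.
nagiwer ~ nagiwel, huhosor ~ hohosol — Zobel r corresponds to Vetas l word-finally.
Applying these to Zobel 'hulwefer':
  hulwefer → holwefer   (u→o after a consonant, before a consonant other than r, m, n, p, b, f, v)
  holwefer → holwefel   (r→l word-finally)
So the Vetas cognate is 'holwefel'.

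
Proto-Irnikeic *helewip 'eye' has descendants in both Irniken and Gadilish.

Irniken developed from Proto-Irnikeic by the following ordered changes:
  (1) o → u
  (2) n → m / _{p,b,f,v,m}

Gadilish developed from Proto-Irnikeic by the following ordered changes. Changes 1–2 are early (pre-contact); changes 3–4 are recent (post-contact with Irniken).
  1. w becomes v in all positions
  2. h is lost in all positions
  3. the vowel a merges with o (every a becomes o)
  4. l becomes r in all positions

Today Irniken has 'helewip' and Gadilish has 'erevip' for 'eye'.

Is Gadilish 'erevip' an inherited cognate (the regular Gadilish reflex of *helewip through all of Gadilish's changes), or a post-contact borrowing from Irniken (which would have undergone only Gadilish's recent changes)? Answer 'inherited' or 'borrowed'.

inherited

If inherited, *helewip would pass through all of Gadilish's changes:
Gadilish: *helewip
  helewip → helevip   [unconditioned shift]
  helevip → elevip   [h-loss]
  elevip (rule 3 does not apply)
  elevip → erevip   [unconditioned shift]
  giving Gadilish erevip.
If borrowed from Irniken 'helewip' after the early changes, it would undergo only the recent ones:
  rule 3 (vowel merger): no change (helewip)
  rule 4 (unconditioned shift): helewip → herewip
  ⇒ as a loan: herewip
Gadilish 'erevip' matches the inherited outcome exactly, so it is an inherited cognate, not a loan.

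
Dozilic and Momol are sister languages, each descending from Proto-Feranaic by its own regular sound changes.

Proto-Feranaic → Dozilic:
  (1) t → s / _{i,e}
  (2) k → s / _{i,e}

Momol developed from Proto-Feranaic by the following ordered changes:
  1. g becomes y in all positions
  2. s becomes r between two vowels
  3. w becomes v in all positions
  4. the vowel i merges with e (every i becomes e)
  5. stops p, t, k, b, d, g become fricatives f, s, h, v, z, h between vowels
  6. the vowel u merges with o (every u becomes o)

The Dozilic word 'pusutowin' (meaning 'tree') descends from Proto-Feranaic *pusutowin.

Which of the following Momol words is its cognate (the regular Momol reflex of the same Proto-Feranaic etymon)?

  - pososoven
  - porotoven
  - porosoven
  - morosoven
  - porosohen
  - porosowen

Momol: *pusutowin > purutowin > purutovin > purutoven > purusoven > porosoven  (by rhotacism, unconditioned shift, vowel merger, intervocalic lenition, vowel merger)
Only 'porosoven' matches the regular Momol development of *pusutowin.

porosoven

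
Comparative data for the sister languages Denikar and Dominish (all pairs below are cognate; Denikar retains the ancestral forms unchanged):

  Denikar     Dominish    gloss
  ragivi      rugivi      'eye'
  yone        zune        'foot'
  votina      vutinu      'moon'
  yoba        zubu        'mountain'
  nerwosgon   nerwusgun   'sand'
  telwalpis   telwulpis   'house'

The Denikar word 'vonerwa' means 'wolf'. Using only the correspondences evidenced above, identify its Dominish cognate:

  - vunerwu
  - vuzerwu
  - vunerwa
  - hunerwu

vunerwu

yone ~ zune, nerwosgon ~ nerwusgun — Denikar o corresponds to Dominish u after a consonant, before a nasal.
votina ~ vutinu, yoba ~ zubu — Denikar a corresponds to Dominish u word-finally.
Applying these to Denikar 'vonerwa':
  vonerwa → vunerwa   (o→u after a consonant, before a nasal)
  vunerwa → vunerwu   (a→u word-finally)
So the Dominish cognate is 'vunerwu'.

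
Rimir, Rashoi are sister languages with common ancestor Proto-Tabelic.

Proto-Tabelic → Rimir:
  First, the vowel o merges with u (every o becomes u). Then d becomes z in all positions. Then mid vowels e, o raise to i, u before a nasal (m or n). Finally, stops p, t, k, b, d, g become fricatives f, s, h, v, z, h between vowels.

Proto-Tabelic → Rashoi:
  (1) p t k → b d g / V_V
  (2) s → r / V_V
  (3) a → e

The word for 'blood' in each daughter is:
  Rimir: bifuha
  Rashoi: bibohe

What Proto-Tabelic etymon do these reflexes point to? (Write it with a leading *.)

Position 6: Rimir has a, Rashoi has e. Rimir preserves a here (none of its changes turn any other segment into a), so the proto-segment is *a.
Position 4: Rimir has u, Rashoi has o. Rashoi preserves o here (none of its changes turn any other segment into o), so the proto-segment is *o.
Position 3: Rimir has f, Rashoi has b. Taking the neighbouring segments as reconstructed: Rimir f could go back to *p or *f; Rashoi b could go back to *p or *b — the one source consistent with every daughter is *p.
The remaining positions agree across the daughters. Check the candidate against every language:
Rimir: *bipoha
  bipoha → bipuha   [vowel merger]
  bipuha (rule 2 does not apply)
  bipuha (rule 3 does not apply)
  bipuha → bifuha   [intervocalic lenition]
  giving Rimir bifuha.
Rashoi: start from *bipoha.
  rule 1 (intervocalic voicing): bipoha → biboha
  rule 2: no change — biboha
  rule 3 (vowel merger): biboha → bibohe
  ⇒ Rashoi bibohe
No other proto-form is consistent with every reflex, so the reconstruction is *bipoha.

*bipoha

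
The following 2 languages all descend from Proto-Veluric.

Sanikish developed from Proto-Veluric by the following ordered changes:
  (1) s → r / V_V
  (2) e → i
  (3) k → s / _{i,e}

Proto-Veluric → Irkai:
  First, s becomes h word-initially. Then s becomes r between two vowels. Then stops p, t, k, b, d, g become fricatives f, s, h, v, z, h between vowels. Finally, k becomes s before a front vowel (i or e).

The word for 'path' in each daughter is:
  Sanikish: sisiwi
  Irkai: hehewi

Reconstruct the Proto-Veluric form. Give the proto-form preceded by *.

Position 3: Sanikish has s, Irkai has h. Taking the neighbouring segments as reconstructed: Sanikish s can only go back to *k; Irkai h could go back to *k or *g or *h — the one source consistent with every daughter is *k.
Position 4: Sanikish has i, Irkai has e. Irkai preserves e here (none of its changes turn any other segment into e), so the proto-segment is *e.
Position 1: Sanikish has s, Irkai has h. Taking the neighbouring segments as reconstructed: Sanikish s could go back to *k or *s; Irkai h could go back to *s or *h — the one source consistent with every daughter is *s.
Verify the candidate proto-form against each daughter:
Sanikish: start from *sekewi.
  rule 1: no change — sekewi
  rule 2 (vowel merger): sekewi → sikiwi
  rule 3 (palatalisation): sikiwi → sisiwi
  ⇒ Sanikish sisiwi
Irkai: *sekewi
  sekewi → hekewi   [debuccalisation]
  hekewi (rule 2 does not apply)
  hekewi → hehewi   [intervocalic lenition]
  hehewi (rule 4 does not apply)
  giving Irkai hehewi.
No other proto-form is consistent with every reflex, so the reconstruction is *sekewi.

*sekewi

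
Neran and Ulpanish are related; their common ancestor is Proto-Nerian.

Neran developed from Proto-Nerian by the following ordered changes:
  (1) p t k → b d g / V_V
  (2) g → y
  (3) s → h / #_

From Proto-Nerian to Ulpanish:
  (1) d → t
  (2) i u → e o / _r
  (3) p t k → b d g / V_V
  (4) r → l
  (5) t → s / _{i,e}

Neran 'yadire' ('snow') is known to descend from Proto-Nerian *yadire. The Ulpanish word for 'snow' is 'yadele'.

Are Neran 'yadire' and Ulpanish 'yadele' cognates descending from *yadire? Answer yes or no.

yes

Derive the expected Ulpanish reflex of *yadire:
Ulpanish: *yadire
  yadire → yatire   [unconditioned shift]
  yatire → yatere   [pre-rhotic lowering]
  yatere → yadere   [intervocalic voicing]
  yadere → yadele   [unconditioned shift]
  yadele (rule 5 does not apply)
  giving Ulpanish yadele.
Ulpanish 'yadele' matches the regular reflex exactly, so the pair is cognate.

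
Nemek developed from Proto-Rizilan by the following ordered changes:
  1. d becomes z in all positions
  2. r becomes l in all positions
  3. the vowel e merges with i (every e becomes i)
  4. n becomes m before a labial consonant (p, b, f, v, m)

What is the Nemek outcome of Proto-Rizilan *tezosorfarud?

tizosolfaluz

Nemek: *tezosorfarud > tezosorfaruz > tezosolfaluz > tizosolfaluz  (by unconditioned shift, unconditioned shift, vowel merger)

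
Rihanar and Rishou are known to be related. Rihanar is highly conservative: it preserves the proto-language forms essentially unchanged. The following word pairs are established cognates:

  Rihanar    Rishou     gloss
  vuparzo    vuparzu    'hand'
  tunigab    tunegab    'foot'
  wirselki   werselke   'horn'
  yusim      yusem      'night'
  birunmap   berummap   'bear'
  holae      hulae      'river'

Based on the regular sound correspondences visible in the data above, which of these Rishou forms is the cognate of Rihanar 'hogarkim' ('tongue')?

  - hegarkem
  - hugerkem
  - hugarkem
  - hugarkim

holae ~ hulae — Rihanar o corresponds to Rishou u after a consonant, before a consonant other than r, m, n, p, b, f, v.
yusim ~ yusem — Rihanar i corresponds to Rishou e after a consonant, before a nasal.
Applying these to Rihanar 'hogarkim':
  hogarkim → hugarkim   (o→u after a consonant, before a consonant other than r, m, n, p, b, f, v)
  hugarkim → hugarkem   (i→e after a consonant, before a nasal)
So the Rishou cognate is 'hugarkem'.

hugarkem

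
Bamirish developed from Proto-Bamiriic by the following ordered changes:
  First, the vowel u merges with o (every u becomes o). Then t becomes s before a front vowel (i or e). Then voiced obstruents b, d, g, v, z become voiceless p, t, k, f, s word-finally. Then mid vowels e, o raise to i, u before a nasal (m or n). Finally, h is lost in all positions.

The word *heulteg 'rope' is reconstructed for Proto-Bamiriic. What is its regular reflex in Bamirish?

eolsek

Bamirish: *heulteg
  heulteg → heolteg   [vowel merger]
  heolteg → heolseg   [palatalisation]
  heolseg → heolsek   [final devoicing]
  heolsek (rule 4 does not apply)
  heolsek → eolsek   [h-loss]
  giving Bamirish eolsek.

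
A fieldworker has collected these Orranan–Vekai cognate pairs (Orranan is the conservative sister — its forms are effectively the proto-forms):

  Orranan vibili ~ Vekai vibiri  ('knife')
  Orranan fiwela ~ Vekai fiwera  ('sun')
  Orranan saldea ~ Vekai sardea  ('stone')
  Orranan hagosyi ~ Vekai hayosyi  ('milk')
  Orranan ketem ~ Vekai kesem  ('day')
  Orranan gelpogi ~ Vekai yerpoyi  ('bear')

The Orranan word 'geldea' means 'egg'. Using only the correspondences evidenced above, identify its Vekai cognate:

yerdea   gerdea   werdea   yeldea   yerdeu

yerdea

gelpogi ~ yerpoyi — Orranan g corresponds to Vekai y word-initially before a front vowel.
saldea ~ sardea — Orranan l corresponds to Vekai r after a vowel, before a consonant other than r, m, n, p, b, f, v.
Applying these to Orranan 'geldea':
  geldea → yeldea   (g→y word-initially before a front vowel)
  yeldea → yerdea   (l→r after a vowel, before a consonant other than r, m, n, p, b, f, v)
So the Vekai cognate is 'yerdea'.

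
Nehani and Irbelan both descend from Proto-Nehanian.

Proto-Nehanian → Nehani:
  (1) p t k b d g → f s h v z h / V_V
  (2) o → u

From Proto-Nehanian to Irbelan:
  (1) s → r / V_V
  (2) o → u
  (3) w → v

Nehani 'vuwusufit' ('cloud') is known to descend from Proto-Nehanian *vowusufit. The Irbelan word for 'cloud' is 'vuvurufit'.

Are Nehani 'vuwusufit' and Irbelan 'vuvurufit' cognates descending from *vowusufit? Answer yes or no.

yes

Derive the expected Irbelan reflex of *vowusufit:
Irbelan: *vowusufit
  vowusufit → vowurufit   [rhotacism]
  vowurufit → vuwurufit   [vowel merger]
  vuwurufit → vuvurufit   [unconditioned shift]
  giving Irbelan vuvurufit.
Irbelan 'vuvurufit' matches the regular reflex exactly, so the pair is cognate.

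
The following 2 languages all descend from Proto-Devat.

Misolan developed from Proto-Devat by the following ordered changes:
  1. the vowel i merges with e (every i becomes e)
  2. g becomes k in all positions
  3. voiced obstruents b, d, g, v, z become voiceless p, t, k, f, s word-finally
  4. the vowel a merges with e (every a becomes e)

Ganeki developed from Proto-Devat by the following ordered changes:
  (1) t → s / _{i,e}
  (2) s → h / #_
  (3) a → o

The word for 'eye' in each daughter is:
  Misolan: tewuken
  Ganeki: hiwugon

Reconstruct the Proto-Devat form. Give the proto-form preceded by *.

Position 5: Misolan has k, Ganeki has g. Ganeki preserves g here (none of its changes turn any other segment into g), so the proto-segment is *g.
Position 6: Misolan has e, Ganeki has o. Taking the neighbouring segments as reconstructed: Misolan e could go back to *a or *e or *i; Ganeki o could go back to *a or *o — the one source consistent with every daughter is *a.
Position 1: Misolan has t, Ganeki has h. Taking the neighbouring segments as reconstructed: Misolan t can only go back to *t; Ganeki h could go back to *t or *s or *h — the one source consistent with every daughter is *t.
This points to *tiwugan. Verify forward in each daughter:
Misolan: start from *tiwugan.
  rule 1 (vowel merger): tiwugan → tewugan
  rule 2 (unconditioned shift): tewugan → tewukan
  rule 3: no change — tewukan
  rule 4 (vowel merger): tewukan → tewuken
  ⇒ Misolan tewuken
Ganeki: *tiwugan
  tiwugan → siwugan   [palatalisation]
  siwugan → hiwugan   [debuccalisation]
  hiwugan → hiwugon   [vowel merger]
  giving Ganeki hiwugon.
No other proto-form is consistent with every reflex, so the reconstruction is *tiwugan.

*tiwugan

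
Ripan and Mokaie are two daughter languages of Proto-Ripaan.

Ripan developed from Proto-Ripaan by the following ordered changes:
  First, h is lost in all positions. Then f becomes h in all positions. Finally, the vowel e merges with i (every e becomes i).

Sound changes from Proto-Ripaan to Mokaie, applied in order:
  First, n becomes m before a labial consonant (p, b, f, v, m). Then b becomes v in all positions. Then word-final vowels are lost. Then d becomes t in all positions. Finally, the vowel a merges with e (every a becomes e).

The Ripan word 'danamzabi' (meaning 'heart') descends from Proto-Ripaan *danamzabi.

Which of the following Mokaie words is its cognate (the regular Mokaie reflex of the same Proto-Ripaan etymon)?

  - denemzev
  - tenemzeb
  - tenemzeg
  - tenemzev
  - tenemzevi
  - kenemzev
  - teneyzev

Mokaie: *danamzabi > danamzavi > danamzav > tanamzav > tenemzev  (by unconditioned shift, apocope, unconditioned shift, vowel merger)
Only 'tenemzev' matches the regular Mokaie development of *danamzabi.

tenemzev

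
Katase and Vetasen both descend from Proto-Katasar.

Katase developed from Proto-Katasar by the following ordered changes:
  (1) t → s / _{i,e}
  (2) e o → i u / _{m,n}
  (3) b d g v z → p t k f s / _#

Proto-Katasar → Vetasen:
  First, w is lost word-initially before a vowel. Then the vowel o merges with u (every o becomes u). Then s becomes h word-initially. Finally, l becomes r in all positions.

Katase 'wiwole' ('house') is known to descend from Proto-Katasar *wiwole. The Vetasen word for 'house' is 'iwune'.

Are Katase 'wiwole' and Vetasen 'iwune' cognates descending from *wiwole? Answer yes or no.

Derive the expected Vetasen reflex of *wiwole:
Vetasen: *wiwole
  wiwole → iwole   [glide loss]
  iwole → iwule   [vowel merger]
  iwule (rule 3 does not apply)
  iwule → iwure   [unconditioned shift]
  giving Vetasen iwure.
The regular Vetasen reflex would be 'iwure', but the attested form is 'iwune'. The correspondence is irregular, so they are not cognates (the Vetasen form has a different source).

no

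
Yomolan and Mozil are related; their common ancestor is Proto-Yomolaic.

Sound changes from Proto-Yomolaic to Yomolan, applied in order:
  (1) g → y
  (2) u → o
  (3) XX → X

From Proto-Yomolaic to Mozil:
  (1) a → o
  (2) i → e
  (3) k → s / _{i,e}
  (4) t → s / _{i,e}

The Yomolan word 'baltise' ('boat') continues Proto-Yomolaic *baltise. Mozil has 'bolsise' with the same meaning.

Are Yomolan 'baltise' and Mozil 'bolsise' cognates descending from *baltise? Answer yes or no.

no

Derive the expected Mozil reflex of *baltise:
Mozil: *baltise > boltise > boltese > bolsese  (by vowel merger, vowel merger, palatalisation)
The regular Mozil reflex would be 'bolsese', but the attested form is 'bolsise'. The correspondence is irregular, so they are not cognates (the Mozil form has a different source).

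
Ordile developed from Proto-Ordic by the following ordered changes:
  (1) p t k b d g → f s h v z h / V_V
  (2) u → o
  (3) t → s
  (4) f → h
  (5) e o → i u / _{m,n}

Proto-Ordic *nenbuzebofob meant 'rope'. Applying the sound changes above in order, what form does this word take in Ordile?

Ordile: *nenbuzebofob
  nenbuzebofob → nenbuzevofob   [intervocalic lenition]
  nenbuzevofob → nenbozevofob   [vowel merger]
  nenbozevofob (rule 3 does not apply)
  nenbozevofob → nenbozevohob   [unconditioned shift]
  nenbozevohob → ninbozevohob   [pre-nasal raising]
  giving Ordile ninbozevohob.

ninbozevohob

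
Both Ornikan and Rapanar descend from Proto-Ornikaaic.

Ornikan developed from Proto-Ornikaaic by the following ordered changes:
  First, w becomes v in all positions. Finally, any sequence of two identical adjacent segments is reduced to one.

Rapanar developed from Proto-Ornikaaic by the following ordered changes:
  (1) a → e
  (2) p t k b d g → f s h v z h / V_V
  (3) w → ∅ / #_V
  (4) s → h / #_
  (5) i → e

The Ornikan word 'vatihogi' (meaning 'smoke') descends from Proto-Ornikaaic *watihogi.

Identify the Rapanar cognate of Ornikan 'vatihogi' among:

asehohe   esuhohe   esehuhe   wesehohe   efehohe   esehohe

Rapanar: *watihogi > wetihogi > wesihohi > esihohi > esehohe  (by vowel merger, intervocalic lenition, glide loss, vowel merger)

esehohe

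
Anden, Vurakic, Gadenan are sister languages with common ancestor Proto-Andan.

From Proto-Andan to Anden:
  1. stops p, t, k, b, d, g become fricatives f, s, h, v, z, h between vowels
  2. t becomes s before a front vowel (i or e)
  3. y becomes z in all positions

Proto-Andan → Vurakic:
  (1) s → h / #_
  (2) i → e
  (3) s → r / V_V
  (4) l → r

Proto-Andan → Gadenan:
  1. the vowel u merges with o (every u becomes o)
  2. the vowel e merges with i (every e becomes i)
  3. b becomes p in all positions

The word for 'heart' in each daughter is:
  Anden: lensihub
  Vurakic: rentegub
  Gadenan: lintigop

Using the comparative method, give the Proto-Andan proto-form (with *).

Position 6: Anden has h, Vurakic has g, Gadenan has g. Vurakic preserves g here (none of its changes turn any other segment into g), so the proto-segment is *g.
Position 5: Anden has i, Vurakic has e, Gadenan has i. Anden preserves i here (none of its changes turn any other segment into i), so the proto-segment is *i.
Verify the candidate proto-form against each daughter:
Anden: *lentigub
  lentigub → lentihub   [intervocalic lenition]
  lentihub → lensihub   [palatalisation]
  lensihub (rule 3 does not apply)
  giving Anden lensihub.
Vurakic: *lentigub > lentegub > rentegub  (by vowel merger, unconditioned shift)
Gadenan: *lentigub
  lentigub → lentigob   [vowel merger]
  lentigob → lintigob   [vowel merger]
  lintigob → lintigop   [unconditioned shift]
  giving Gadenan lintigop.
*lentigub is the unique common source.

*lentigub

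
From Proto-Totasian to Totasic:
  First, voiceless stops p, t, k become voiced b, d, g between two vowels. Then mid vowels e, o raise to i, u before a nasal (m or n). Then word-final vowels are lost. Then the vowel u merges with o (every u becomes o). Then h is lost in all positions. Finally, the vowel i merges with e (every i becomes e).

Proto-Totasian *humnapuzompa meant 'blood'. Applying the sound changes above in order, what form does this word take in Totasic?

Totasic: start from *humnapuzompa.
  rule 1 (intervocalic voicing): humnapuzompa → humnabuzompa
  rule 2 (pre-nasal raising): humnabuzompa → humnabuzumpa
  rule 3 (apocope): humnabuzumpa → humnabuzump
  rule 4 (vowel merger): humnabuzump → homnabozomp
  rule 5 (h-loss): homnabozomp → omnabozomp
  rule 6: no change — omnabozomp
  ⇒ Totasic omnabozomp

omnabozomp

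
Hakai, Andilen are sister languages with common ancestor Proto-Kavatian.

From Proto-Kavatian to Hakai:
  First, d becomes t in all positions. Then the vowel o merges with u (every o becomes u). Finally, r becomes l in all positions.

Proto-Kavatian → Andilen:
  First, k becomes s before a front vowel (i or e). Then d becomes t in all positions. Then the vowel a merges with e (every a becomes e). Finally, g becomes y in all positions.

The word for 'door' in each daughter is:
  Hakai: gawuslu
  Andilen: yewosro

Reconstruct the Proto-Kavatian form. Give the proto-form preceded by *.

Position 7: Hakai has u, Andilen has o. Andilen preserves o here (none of its changes turn any other segment into o), so the proto-segment is *o.
Position 1: Hakai has g, Andilen has y. Hakai preserves g here (none of its changes turn any other segment into g), so the proto-segment is *g.
Verify the candidate proto-form against each daughter:
Hakai: *gawosro
  gawosro (rule 1 does not apply)
  gawosro → gawusru   [vowel merger]
  gawusru → gawuslu   [unconditioned shift]
  giving Hakai gawuslu.
Andilen: start from *gawosro.
  rule 1: no change — gawosro
  rule 2: no change — gawosro
  rule 3 (vowel merger): gawosro → gewosro
  rule 4 (unconditioned shift): gewosro → yewosro
  ⇒ Andilen yewosro
Only *gawosro yields all of Hakai gawuslu, Andilen yewosro.

*gawosro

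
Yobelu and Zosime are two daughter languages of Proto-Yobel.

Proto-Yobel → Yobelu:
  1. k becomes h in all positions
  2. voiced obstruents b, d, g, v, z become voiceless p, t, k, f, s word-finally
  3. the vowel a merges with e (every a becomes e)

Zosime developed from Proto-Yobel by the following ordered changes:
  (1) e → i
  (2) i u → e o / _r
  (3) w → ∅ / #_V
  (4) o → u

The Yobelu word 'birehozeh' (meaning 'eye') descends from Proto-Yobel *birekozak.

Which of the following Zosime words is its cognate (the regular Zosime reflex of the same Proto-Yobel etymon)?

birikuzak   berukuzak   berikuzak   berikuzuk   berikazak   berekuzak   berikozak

berikuzak

Zosime: *birekozak > birikozak > berikozak > berikuzak  (by vowel merger, pre-rhotic lowering, vowel merger)
Only 'berikuzak' matches the regular Zosime development of *birekozak.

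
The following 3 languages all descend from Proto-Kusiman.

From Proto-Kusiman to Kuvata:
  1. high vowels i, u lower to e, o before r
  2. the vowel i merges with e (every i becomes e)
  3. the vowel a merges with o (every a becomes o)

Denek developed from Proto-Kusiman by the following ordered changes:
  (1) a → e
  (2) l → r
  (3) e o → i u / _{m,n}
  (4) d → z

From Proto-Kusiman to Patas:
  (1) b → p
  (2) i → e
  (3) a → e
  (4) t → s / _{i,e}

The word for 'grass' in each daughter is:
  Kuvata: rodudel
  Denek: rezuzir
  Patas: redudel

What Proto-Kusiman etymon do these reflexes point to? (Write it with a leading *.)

*radudil

Position 6: Kuvata has e, Denek has i, Patas has e. Taking the neighbouring segments as reconstructed: Kuvata e could go back to *e or *i; Denek i can only go back to *i; Patas e could go back to *a or *e or *i — the one source consistent with every daughter is *i.
Position 3: Kuvata has d, Denek has z, Patas has d. Kuvata preserves d here (none of its changes turn any other segment into d), so the proto-segment is *d.
This points to *radudil. Verify forward in each daughter:
Kuvata: start from *radudil.
  rule 1: no change — radudil
  rule 2 (vowel merger): radudil → radudel
  rule 3 (vowel merger): radudel → rodudel
  ⇒ Kuvata rodudel
Denek: *radudil > redudil > redudir > rezuzir  (by vowel merger, unconditioned shift, unconditioned shift)
Patas: start from *radudil.
  rule 1: no change — radudil
  rule 2 (vowel merger): radudil → radudel
  rule 3 (vowel merger): radudel → redudel
  rule 4: no change — redudel
  ⇒ Patas redudel
*radudil is the unique common source.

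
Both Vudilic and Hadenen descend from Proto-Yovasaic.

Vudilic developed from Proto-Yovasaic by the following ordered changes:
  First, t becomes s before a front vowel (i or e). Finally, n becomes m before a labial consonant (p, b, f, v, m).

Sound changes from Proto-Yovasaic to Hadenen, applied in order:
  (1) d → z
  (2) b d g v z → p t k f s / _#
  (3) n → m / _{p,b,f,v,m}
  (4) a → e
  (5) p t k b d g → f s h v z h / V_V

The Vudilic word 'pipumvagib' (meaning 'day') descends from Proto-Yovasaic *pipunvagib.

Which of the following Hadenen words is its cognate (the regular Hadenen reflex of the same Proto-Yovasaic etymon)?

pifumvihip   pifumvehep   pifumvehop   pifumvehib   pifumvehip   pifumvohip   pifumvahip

pifumvehip

Hadenen: *pipunvagib
  pipunvagib (rule 1 does not apply)
  pipunvagib → pipunvagip   [final devoicing]
  pipunvagip → pipumvagip   [nasal place assimilation]
  pipumvagip → pipumvegip   [vowel merger]
  pipumvegip → pifumvehip   [intervocalic lenition]
  giving Hadenen pifumvehip.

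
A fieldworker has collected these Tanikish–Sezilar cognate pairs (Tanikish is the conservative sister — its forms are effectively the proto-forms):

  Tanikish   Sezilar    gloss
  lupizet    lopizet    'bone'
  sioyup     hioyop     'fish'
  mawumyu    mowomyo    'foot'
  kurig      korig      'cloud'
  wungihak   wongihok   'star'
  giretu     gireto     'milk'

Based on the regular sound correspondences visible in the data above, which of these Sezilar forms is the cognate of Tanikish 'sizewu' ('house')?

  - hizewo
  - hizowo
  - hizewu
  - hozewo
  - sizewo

hizewo

sioyup ~ hioyop — Tanikish s corresponds to Sezilar h word-initially before a front vowel.
mawumyu ~ mowomyo, giretu ~ gireto — Tanikish u corresponds to Sezilar o word-finally.
Applying these to Tanikish 'sizewu':
  sizewu → hizewu   (s→h word-initially before a front vowel)
  hizewu → hizewo   (u→o word-finally)
So the Sezilar cognate is 'hizewo'.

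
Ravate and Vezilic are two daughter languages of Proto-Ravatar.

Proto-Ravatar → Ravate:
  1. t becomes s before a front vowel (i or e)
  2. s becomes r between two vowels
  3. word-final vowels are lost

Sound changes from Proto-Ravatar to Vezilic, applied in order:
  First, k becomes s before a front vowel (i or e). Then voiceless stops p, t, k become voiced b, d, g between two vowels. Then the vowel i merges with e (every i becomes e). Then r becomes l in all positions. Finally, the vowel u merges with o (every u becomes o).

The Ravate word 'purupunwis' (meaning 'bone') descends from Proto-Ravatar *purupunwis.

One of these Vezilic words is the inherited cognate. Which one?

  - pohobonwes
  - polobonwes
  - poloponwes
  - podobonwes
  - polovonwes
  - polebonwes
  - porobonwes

polobonwes

Vezilic: start from *purupunwis.
  rule 1: no change — purupunwis
  rule 2 (intervocalic voicing): purupunwis → purubunwis
  rule 3 (vowel merger): purubunwis → purubunwes
  rule 4 (unconditioned shift): purubunwes → pulubunwes
  rule 5 (vowel merger): pulubunwes → polobonwes
  ⇒ Vezilic polobonwes
Only 'polobonwes' matches the regular Vezilic development of *purupunwis.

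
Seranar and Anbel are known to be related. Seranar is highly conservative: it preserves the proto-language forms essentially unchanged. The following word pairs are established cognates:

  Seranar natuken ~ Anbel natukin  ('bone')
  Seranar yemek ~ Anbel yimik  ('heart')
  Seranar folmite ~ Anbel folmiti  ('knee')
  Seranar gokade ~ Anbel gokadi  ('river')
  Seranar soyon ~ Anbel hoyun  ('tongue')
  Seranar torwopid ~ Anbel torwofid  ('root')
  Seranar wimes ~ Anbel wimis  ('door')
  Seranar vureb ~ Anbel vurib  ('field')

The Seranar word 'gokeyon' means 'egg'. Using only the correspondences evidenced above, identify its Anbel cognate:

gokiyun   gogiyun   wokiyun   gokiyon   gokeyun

gokiyun

yemek ~ yimik, wimes ~ wimis — Seranar e corresponds to Anbel i after a consonant, before a consonant other than r, m, n, p, b, f, v.
soyon ~ hoyun — Seranar o corresponds to Anbel u after a consonant, before a nasal.
Applying these to Seranar 'gokeyon':
  gokeyon → gokiyon   (e→i after a consonant, before a consonant other than r, m, n, p, b, f, v)
  gokiyon → gokiyun   (o→u after a consonant, before a nasal)
So the Anbel cognate is 'gokiyun'.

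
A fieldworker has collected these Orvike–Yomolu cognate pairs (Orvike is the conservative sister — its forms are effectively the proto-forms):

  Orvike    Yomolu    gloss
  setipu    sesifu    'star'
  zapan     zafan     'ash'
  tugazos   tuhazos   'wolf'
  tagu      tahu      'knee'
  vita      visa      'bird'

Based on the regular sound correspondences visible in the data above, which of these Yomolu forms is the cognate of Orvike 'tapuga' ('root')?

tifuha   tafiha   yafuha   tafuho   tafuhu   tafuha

tafuha

setipu ~ sesifu — Orvike p corresponds to Yomolu f between vowels (before a back vowel).
tugazos ~ tuhazos — Orvike g corresponds to Yomolu h between vowels (before a back vowel).
Applying these to Orvike 'tapuga':
  tapuga → tafuga   (p→f between vowels (before a back vowel))
  tafuga → tafuha   (g→h between vowels (before a back vowel))
So the Yomolu cognate is 'tafuha'.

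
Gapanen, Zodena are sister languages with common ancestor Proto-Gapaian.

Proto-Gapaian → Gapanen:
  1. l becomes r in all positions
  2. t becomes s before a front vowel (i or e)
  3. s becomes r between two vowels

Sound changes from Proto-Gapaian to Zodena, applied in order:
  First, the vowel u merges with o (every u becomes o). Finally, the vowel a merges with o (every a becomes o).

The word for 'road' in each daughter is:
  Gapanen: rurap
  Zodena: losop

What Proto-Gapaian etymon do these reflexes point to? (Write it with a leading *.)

*lusap

Position 3: Gapanen has r, Zodena has s. Zodena preserves s here (none of its changes turn any other segment into s), so the proto-segment is *s.
Position 4: Gapanen has a, Zodena has o. Gapanen preserves a here (none of its changes turn any other segment into a), so the proto-segment is *a.
Position 2: Gapanen has u, Zodena has o. Gapanen preserves u here (none of its changes turn any other segment into u), so the proto-segment is *u.
Verify the candidate proto-form against each daughter:
Gapanen: start from *lusap.
  rule 1 (unconditioned shift): lusap → rusap
  rule 2: no change — rusap
  rule 3 (rhotacism): rusap → rurap
  ⇒ Gapanen rurap
Zodena: *lusap
  lusap → losap   [vowel merger]
  losap → losop   [vowel merger]
  giving Zodena losop.
*lusap is the unique common source.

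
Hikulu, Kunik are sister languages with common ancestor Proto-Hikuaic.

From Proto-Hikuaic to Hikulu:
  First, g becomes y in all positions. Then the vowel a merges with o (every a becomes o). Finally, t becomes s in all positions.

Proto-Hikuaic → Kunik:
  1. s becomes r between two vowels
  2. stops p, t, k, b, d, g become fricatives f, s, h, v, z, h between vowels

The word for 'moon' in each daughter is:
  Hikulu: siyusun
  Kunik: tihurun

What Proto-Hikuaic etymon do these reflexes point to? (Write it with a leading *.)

Position 5: Hikulu has s, Kunik has r. Taking the neighbouring segments as reconstructed: Hikulu s could go back to *t or *s; Kunik r could go back to *s or *r — the one source consistent with every daughter is *s.
Position 3: Hikulu has y, Kunik has h. Taking the neighbouring segments as reconstructed: Hikulu y could go back to *g or *y; Kunik h could go back to *k or *g or *h — the one source consistent with every daughter is *g.
This points to *tigusun. Verify forward in each daughter:
Hikulu: start from *tigusun.
  rule 1 (unconditioned shift): tigusun → tiyusun
  rule 2: no change — tiyusun
  rule 3 (unconditioned shift): tiyusun → siyusun
  ⇒ Hikulu siyusun
Kunik: *tigusun
  tigusun → tigurun   [rhotacism]
  tigurun → tihurun   [intervocalic lenition]
  giving Kunik tihurun.
*tigusun is the unique common source.

*tigusun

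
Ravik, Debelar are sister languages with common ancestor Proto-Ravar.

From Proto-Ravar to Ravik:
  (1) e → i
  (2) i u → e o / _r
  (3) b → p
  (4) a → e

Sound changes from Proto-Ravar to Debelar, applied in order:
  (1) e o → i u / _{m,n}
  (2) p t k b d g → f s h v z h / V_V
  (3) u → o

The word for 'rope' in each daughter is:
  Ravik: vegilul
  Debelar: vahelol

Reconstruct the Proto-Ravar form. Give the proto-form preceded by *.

*vagelul

Position 4: Ravik has i, Debelar has e. Debelar preserves e here (none of its changes turn any other segment into e), so the proto-segment is *e.
Position 6: Ravik has u, Debelar has o. Ravik preserves u here (none of its changes turn any other segment into u), so the proto-segment is *u.
Position 2: Ravik has e, Debelar has a. Debelar preserves a here (none of its changes turn any other segment into a), so the proto-segment is *a.
Continuing position by position gives *vagelul; check it forward:
Ravik: *vagelul > vagilul > vegilul  (by vowel merger, vowel merger)
Debelar: *vagelul
  vagelul (rule 1 does not apply)
  vagelul → vahelul   [intervocalic lenition]
  vahelul → vahelol   [vowel merger]
  giving Debelar vahelol.
*vagelul is the unique common source.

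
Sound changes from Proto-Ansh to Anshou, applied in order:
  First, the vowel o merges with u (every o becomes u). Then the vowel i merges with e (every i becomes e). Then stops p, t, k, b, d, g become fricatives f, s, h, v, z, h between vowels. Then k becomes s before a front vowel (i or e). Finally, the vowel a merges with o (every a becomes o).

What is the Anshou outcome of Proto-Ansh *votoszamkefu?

vususzomsefu

Anshou: *votoszamkefu
  votoszamkefu → vutuszamkefu   [vowel merger]
  vutuszamkefu (rule 2 does not apply)
  vutuszamkefu → vususzamkefu   [intervocalic lenition]
  vususzamkefu → vususzamsefu   [palatalisation]
  vususzamsefu → vususzomsefu   [vowel merger]
  giving Anshou vususzomsefu.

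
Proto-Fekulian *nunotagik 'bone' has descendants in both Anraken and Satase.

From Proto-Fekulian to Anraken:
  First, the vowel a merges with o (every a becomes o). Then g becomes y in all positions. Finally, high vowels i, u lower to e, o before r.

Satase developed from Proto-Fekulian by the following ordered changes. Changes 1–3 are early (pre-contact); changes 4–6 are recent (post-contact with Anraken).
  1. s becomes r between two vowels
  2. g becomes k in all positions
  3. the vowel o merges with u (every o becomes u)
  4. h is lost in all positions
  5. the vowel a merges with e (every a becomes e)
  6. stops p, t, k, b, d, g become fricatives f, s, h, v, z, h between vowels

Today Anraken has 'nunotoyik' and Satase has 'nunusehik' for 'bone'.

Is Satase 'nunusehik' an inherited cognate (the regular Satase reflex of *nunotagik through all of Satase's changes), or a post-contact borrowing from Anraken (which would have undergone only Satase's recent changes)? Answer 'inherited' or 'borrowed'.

If inherited, *nunotagik would pass through all of Satase's changes:
Satase: *nunotagik > nunotakik > nunutakik > nunutekik > nunusehik  (by unconditioned shift, vowel merger, vowel merger, intervocalic lenition)
If borrowed from Anraken 'nunotoyik' after the early changes, it would undergo only the recent ones:
  rule 4 (h-loss): no change (nunotoyik)
  rule 5 (vowel merger): no change (nunotoyik)
  rule 6 (intervocalic lenition): nunotoyik → nunosoyik
  ⇒ as a loan: nunosoyik
Satase 'nunusehik' matches the inherited outcome exactly, so it is an inherited cognate, not a loan.

inherited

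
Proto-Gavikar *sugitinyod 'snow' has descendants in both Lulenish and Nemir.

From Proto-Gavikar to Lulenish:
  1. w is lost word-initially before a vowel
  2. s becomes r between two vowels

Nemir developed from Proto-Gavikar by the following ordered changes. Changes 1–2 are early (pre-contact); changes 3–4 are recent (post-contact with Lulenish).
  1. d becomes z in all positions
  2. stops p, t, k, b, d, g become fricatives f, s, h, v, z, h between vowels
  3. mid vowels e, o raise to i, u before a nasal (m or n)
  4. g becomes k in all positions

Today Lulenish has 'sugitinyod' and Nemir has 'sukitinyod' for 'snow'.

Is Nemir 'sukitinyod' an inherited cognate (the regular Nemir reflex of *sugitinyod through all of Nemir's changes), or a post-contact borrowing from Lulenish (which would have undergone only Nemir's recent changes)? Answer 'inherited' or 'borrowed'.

If inherited, *sugitinyod would pass through all of Nemir's changes:
Nemir: start from *sugitinyod.
  rule 1 (unconditioned shift): sugitinyod → sugitinyoz
  rule 2 (intervocalic lenition): sugitinyoz → suhisinyoz
  rule 3: no change — suhisinyoz
  rule 4: no change — suhisinyoz
  ⇒ Nemir suhisinyoz
If borrowed from Lulenish 'sugitinyod' after the early changes, it would undergo only the recent ones:
  rule 3 (pre-nasal raising): no change (sugitinyod)
  rule 4 (unconditioned shift): sugitinyod → sukitinyod
  ⇒ as a loan: sukitinyod
Nemir 'sukitinyod' matches the loan outcome 'sukitinyod', not the inherited 'suhisinyoz' — it skipped the early Nemir changes, so it was borrowed from Lulenish.

borrowed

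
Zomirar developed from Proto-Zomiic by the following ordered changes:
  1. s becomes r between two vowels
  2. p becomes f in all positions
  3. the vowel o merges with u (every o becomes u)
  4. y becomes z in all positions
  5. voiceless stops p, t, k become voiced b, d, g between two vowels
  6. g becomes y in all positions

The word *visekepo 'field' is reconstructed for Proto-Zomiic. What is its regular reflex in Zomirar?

Zomirar: *visekepo > virekepo > virekefo > virekefu > viregefu > vireyefu  (by rhotacism, unconditioned shift, vowel merger, intervocalic voicing, unconditioned shift)

vireyefu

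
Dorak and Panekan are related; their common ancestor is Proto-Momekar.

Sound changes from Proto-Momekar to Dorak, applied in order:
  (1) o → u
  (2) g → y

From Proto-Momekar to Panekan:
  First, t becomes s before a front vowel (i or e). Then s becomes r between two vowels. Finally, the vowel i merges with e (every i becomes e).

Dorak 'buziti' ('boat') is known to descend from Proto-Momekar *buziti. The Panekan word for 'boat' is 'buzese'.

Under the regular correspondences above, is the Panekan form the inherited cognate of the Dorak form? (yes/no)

Derive the expected Panekan reflex of *buziti:
Panekan: *buziti > buzisi > buziri > buzere  (by palatalisation, rhotacism, vowel merger)
The regular Panekan reflex would be 'buzere', but the attested form is 'buzese'. The correspondence is irregular, so they are not cognates (the Panekan form has a different source).

no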